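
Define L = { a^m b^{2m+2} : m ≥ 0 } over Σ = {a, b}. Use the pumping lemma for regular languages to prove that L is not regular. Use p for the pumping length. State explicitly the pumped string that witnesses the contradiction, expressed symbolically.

a^{p+k} b^{2p+2}

Assume L is regular; let p be its pumping constant.
Take w = a^p b^{2p+2}. Then w ∈ L and |w| = 3p+2 ≥ p.
By the pumping lemma, w = xyz with |xy| ≤ p and y is nonempty.
Because |xy| ≤ p and w begins with p copies of a, we have y = a^k with 1 ≤ k ≤ p.
Pump with i = 2: xy^2z = a^{p+k} b^{2p+2}. For this to lie in L we would need 2p+2 = 2(p+k)+2, which forces k = 0. But k ≥ 1, so xy^2z ∉ L.
This is a contradiction; hence L is not regular.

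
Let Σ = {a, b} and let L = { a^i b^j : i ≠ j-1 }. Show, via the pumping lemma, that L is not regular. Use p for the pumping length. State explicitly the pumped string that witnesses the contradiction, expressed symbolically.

a^{p+p!} b^{p+p!+1}

Assume L is regular. Let p be the pumping length given by the pumping lemma.
Choose w = a^p b^{p+p!+1}. Since p ≠ (p+p!+1)-1 = p+p!, w ∈ L; and |w| ≥ p.
Write w = xyz as guaranteed by the lemma, with |xy| ≤ p and y is nonempty.
Since the first p symbols of w are all a's and |xy| ≤ p, y lies entirely in the leading a-block: y = a^k for some k with 1 ≤ k ≤ p.
Since 1 ≤ k ≤ p, k divides p!; set t = 1 + p!/k. Then xy^t z has p + (p!/k)·k = p + p! copies of a. Now the a-count is p+p! and (b-count)-1 = (p+p!+1)-1 = p+p!, so i ≠ j-1 fails. So xy^t z = a^{p+p!} b^{p+p!+1} ∉ L.
This contradicts the pumping lemma, so L is not regular.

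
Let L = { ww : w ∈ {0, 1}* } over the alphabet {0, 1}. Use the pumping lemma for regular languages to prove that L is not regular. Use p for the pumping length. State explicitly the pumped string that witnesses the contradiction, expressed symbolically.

0^{p+k} 1^p 0^p 1^p

Suppose for contradiction that L is regular, and let p be the pumping length.
Take w = 0^p 1^p 0^p 1^p = uu where u = 0^p1^p; then w ∈ L and |w| = 4p ≥ p.
By the pumping lemma, w = xyz with |xy| ≤ p and |y| ≥ 1.
Since the first p symbols of w are all 0's and |xy| ≤ p, y lies entirely in the leading 0-block: y = 0^k for some k with 1 ≤ k ≤ p.
Pump with i = 2: xy^2z = 0^{p+k} 1^p 0^p 1^p, of length 4p+k. Suppose this equals vv. The string starts with 0 and ends with 1, so v does too; thus the boundary between the two copies of v is a 1→0 transition. There is exactly one such transition, at position 2p+k, so |v| = 2p+k and |vv| = 4p+2k ≠ 4p+k since k ≥ 1. So xy^2z ∉ L.
This contradicts the pumping lemma, so L is not regular.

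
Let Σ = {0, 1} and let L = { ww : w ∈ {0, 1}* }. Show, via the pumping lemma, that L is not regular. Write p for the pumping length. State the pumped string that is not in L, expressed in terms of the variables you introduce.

0^{p+k} 1^p 0^p 1^p

Suppose for contradiction that L is regular, and let p be the pumping length.
Take w = 0^p 1^p 0^p 1^p = uu where u = 0^p1^p; then w ∈ L and |w| = 4p ≥ p.
By the pumping lemma, w = xyz with |xy| ≤ p and |y| > 0.
The first p characters of w are 0's, so xy (and hence y) consists only of 0's. Write y = 0^k, 1 ≤ k ≤ p.
Pump with i = 2: xy^2z = 0^{p+k} 1^p 0^p 1^p, of length 4p+k. Suppose this equals vv. The string starts with 0 and ends with 1, so v does too; thus the boundary between the two copies of v is a 1→0 transition. There is exactly one such transition, at position 2p+k, so |v| = 2p+k and |vv| = 4p+2k ≠ 4p+k since k ≥ 1. So xy^2z ∉ L.
This contradicts the pumping lemma, so L is not regular.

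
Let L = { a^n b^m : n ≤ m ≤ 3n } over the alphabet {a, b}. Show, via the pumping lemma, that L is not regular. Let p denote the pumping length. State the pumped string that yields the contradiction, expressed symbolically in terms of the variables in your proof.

Suppose for contradiction that L is regular, and let p be the pumping length.
Take w = a^p b^p ∈ L (since p ≤ p ≤ 3p), with |w| = 2p ≥ p.
Write w = xyz as guaranteed by the lemma, with |xy| ≤ p and y is nonempty.
Because |xy| ≤ p and w begins with p copies of a, we have y = a^k with 1 ≤ k ≤ p.
Pump with i = 2: xy^2z = a^{p+k} b^p. Now n = p+k > p = m, so the condition n ≤ m fails. Thus xy^2z ∉ L.
This is a contradiction; hence L is not regular.

a^{p+k} b^p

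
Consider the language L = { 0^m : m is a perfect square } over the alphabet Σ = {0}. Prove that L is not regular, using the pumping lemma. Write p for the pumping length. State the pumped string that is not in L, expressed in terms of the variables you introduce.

0^{p²+k}

Assume L is regular. Let p be the pumping length given by the pumping lemma.
Take w = 0^{p²} ∈ L with |w| = p² ≥ p.
The pumping lemma gives a decomposition w = xyz where |xy| ≤ p and y is nonempty.
Then y = 0^k for some k with 1 ≤ k ≤ p.
Pump with i = 2: xy^2z = 0^{p²+k}. Since 1 ≤ k ≤ p, p² < p²+k ≤ p²+p < (p+1)², so p²+k lies strictly between consecutive squares and is not a perfect square. So xy^2z ∉ L.
This is a contradiction; hence L is not regular.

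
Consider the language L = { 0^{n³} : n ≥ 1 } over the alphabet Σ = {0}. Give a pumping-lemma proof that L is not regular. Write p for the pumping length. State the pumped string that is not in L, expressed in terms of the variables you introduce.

Assume L is regular; let p be its pumping constant.
Take w = 0^{p³} ∈ L with |w| = p³ ≥ p.
Write w = xyz as guaranteed by the lemma, with |xy| ≤ p and y is nonempty.
Then y = 0^k for some k with 1 ≤ k ≤ p.
Pump with i = 2: xy^2z = 0^{p³+k}. Since 1 ≤ k ≤ p, p³ < p³+k ≤ p³+p < p³+3p²+3p+1 = (p+1)³, so p³+k is not a perfect cube. So xy^2z ∉ L.
This is a contradiction; hence L is not regular.

0^{p³+k}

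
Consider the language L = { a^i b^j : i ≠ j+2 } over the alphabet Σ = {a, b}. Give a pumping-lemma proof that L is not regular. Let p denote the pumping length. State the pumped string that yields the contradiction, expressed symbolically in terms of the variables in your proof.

a^{p+p!} b^{p+p!-2}

Assume L is regular; let p be its pumping constant.
Choose w = a^p b^{p+p!-2}. Since p ≠ (p+p!-2)+2 = p+p!, w ∈ L; and |w| ≥ p.
The pumping lemma gives a decomposition w = xyz where |xy| ≤ p and |y| > 0.
The first p characters of w are a's, so xy (and hence y) consists only of a's. Write y = a^k, 1 ≤ k ≤ p.
Since 1 ≤ k ≤ p, k divides p!; set t = 1 + p!/k. Then xy^t z has p + (p!/k)·k = p + p! copies of a. Now the a-count is p+p! and (b-count)+2 = (p+p!-2)+2 = p+p!, so i ≠ j+2 fails. So xy^t z = a^{p+p!} b^{p+p!-2} ∉ L.
Contradiction. Therefore L is not regular.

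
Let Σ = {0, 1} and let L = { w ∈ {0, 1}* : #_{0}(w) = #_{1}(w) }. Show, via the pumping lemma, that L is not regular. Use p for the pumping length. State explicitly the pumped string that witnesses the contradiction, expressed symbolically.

0^{p+k} 1^p

Assume L is regular. Let p be the pumping length given by the pumping lemma.
Choose w = 0^p 1^p ∈ L with |w| = 2p ≥ p.
Write w = xyz as guaranteed by the lemma, with |xy| ≤ p and y is nonempty.
Because |xy| ≤ p and w begins with p copies of 0, we have y = 0^k with 1 ≤ k ≤ p.
Pump with i = 2: xy^2z = 0^{p+k} 1^p has p+k occurrences of 0 but only p of 1. Since k ≥ 1 the counts differ, so xy^2z ∉ L.
Contradiction. Therefore L is not regular.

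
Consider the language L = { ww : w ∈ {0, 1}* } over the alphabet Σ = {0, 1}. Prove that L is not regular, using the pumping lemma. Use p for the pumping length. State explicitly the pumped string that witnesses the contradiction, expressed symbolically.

0^{p+k} 1^p 0^p 1^p

Suppose for contradiction that L is regular, and let p be the pumping length.
Take w = 0^p 1^p 0^p 1^p = uu where u = 0^p1^p; then w ∈ L and |w| = 4p ≥ p.
Write w = xyz as guaranteed by the lemma, with |xy| ≤ p and |y| > 0.
Since the first p symbols of w are all 0's and |xy| ≤ p, y lies entirely in the leading 0-block: y = 0^k for some k with 1 ≤ k ≤ p.
Pump with i = 2: xy^2z = 0^{p+k} 1^p 0^p 1^p, of length 4p+k. Suppose this equals vv. The string starts with 0 and ends with 1, so v does too; thus the boundary between the two copies of v is a 1→0 transition. There is exactly one such transition, at position 2p+k, so |v| = 2p+k and |vv| = 4p+2k ≠ 4p+k since k ≥ 1. So xy^2z ∉ L.
Contradiction. Therefore L is not regular.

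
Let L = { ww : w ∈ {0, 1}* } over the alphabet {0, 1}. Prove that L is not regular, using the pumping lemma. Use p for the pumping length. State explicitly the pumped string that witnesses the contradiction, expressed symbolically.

0^{p+k} 1^p 0^p 1^p

Suppose for contradiction that L is regular, and let p be the pumping length.
Take w = 0^p 1^p 0^p 1^p = uu where u = 0^p1^p; then w ∈ L and |w| = 4p ≥ p.
Write w = xyz as guaranteed by the lemma, with |xy| ≤ p and |y| > 0.
Because |xy| ≤ p and w begins with p copies of 0, we have y = 0^k with 1 ≤ k ≤ p.
Pump with i = 2: xy^2z = 0^{p+k} 1^p 0^p 1^p, of length 4p+k. Suppose this equals vv. The string starts with 0 and ends with 1, so v does too; thus the boundary between the two copies of v is a 1→0 transition. There is exactly one such transition, at position 2p+k, so |v| = 2p+k and |vv| = 4p+2k ≠ 4p+k since k ≥ 1. So xy^2z ∉ L.
This contradicts the pumping lemma, so L is not regular.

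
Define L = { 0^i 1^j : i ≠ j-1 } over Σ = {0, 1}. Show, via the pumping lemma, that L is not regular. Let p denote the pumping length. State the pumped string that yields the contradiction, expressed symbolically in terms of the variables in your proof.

0^{p+p!} 1^{p+p!+1}

Assume L is regular; let p be its pumping constant.
Choose w = 0^p 1^{p+p!+1}. Since p ≠ (p+p!+1)-1 = p+p!, w ∈ L; and |w| ≥ p.
The pumping lemma gives a decomposition w = xyz where |xy| ≤ p and y is nonempty.
Since the first p symbols of w are all 0's and |xy| ≤ p, y lies entirely in the leading 0-block: y = 0^k for some k with 1 ≤ k ≤ p.
Since 1 ≤ k ≤ p, k divides p!; set t = 1 + p!/k. Then xy^t z has p + (p!/k)·k = p + p! copies of 0. Now the 0-count is p+p! and (1-count)-1 = (p+p!+1)-1 = p+p!, so i ≠ j-1 fails. So xy^t z = 0^{p+p!} 1^{p+p!+1} ∉ L.
Contradiction. Therefore L is not regular.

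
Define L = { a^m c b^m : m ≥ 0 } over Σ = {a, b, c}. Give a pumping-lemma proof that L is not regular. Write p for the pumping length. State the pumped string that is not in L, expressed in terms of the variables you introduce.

Suppose for contradiction that L is regular, and let p be the pumping length.
Take w = a^p c b^p ∈ L with |w| = 2p+1 ≥ p.
Write w = xyz as guaranteed by the lemma, with |xy| ≤ p and |y| ≥ 1.
Because |xy| ≤ p and w begins with p copies of a, we have y = a^k with 1 ≤ k ≤ p.
Pump with i = 2: xy^2z = a^{p+k} c b^p, which would require p+k = p. But k ≥ 1, so xy^2z ∉ L.
This contradicts the pumping lemma, so L is not regular.

a^{p+k} c b^p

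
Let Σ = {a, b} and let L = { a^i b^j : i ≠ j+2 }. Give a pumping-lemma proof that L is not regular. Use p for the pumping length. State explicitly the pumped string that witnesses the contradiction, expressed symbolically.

a^{p+p!} b^{p+p!-2}

Assume L is regular. Let p be the pumping length given by the pumping lemma.
Choose w = a^p b^{p+p!-2}. Since p ≠ (p+p!-2)+2 = p+p!, w ∈ L; and |w| ≥ p.
The pumping lemma gives a decomposition w = xyz where |xy| ≤ p and |y| ≥ 1.
Since the first p symbols of w are all a's and |xy| ≤ p, y lies entirely in the leading a-block: y = a^k for some k with 1 ≤ k ≤ p.
Since 1 ≤ k ≤ p, k divides p!; set t = 1 + p!/k. Then xy^t z has p + (p!/k)·k = p + p! copies of a. Now the a-count is p+p! and (b-count)+2 = (p+p!-2)+2 = p+p!, so i ≠ j+2 fails. So xy^t z = a^{p+p!} b^{p+p!-2} ∉ L.
This is a contradiction; hence L is not regular.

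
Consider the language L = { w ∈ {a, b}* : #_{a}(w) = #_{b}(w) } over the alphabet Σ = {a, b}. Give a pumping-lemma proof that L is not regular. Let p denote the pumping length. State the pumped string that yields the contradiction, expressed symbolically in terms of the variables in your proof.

Toward a contradiction, assume L is regular with pumping length p.
Choose w = a^p b^p ∈ L with |w| = 2p ≥ p.
Write w = xyz as guaranteed by the lemma, with |xy| ≤ p and y is nonempty.
Because |xy| ≤ p and w begins with p copies of a, we have y = a^k with 1 ≤ k ≤ p.
Pump with i = 2: xy^2z = a^{p+k} b^p has p+k occurrences of a but only p of b. Since k ≥ 1 the counts differ, so xy^2z ∉ L.
Contradiction. Therefore L is not regular.

a^{p+k} b^p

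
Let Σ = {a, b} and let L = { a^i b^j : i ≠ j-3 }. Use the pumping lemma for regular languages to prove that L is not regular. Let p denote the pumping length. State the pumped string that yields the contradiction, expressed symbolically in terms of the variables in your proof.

a^{p+p!} b^{p+p!+3}

Toward a contradiction, assume L is regular with pumping length p.
Choose w = a^p b^{p+p!+3}. Since p ≠ (p+p!+3)-3 = p+p!, w ∈ L; and |w| ≥ p.
By the pumping lemma, w = xyz with |xy| ≤ p and |y| > 0.
Since the first p symbols of w are all a's and |xy| ≤ p, y lies entirely in the leading a-block: y = a^k for some k with 1 ≤ k ≤ p.
Since 1 ≤ k ≤ p, k divides p!; set t = 1 + p!/k. Then xy^t z has p + (p!/k)·k = p + p! copies of a. Now the a-count is p+p! and (b-count)-3 = (p+p!+3)-3 = p+p!, so i ≠ j-3 fails. So xy^t z = a^{p+p!} b^{p+p!+3} ∉ L.
Contradiction. Therefore L is not regular.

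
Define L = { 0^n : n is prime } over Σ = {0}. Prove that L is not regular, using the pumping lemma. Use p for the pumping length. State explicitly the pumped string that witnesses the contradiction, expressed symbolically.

0^{q(1+k)}

Suppose for contradiction that L is regular, and let p be the pumping length.
Let q be a prime with q ≥ p+2 (infinitely many primes exist), and take w = 0^q ∈ L with |w| = q ≥ p.
Write w = xyz as guaranteed by the lemma, with |xy| ≤ p and |y| > 0.
Then y = 0^k for some k with 1 ≤ k ≤ p.
Since 1 ≤ k ≤ p, |xz| = q-k. Pump with i = q+1: |xy^{q+1}z| = (q-k)+(q+1)k = q+qk = q(1+k), which is composite (both factors ≥ 2). So xy^{q+1}z = 0^{q(1+k)} ∉ L.
This contradicts the pumping lemma, so L is not regular.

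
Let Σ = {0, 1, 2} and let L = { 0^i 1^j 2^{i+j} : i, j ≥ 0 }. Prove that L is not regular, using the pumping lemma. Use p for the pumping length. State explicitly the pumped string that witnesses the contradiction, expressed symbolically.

Assume L is regular; let p be its pumping constant.
Take w = 0^p 1^p 2^{2p} ∈ L (with i=j=p, i+j=2p), |w| = 4p ≥ p.
The pumping lemma gives a decomposition w = xyz where |xy| ≤ p and |y| > 0.
Since the first p symbols of w are all 0's and |xy| ≤ p, y lies entirely in the leading 0-block: y = 0^k for some k with 1 ≤ k ≤ p.
Consider xy^2z = 0^{p+k} 1^p 2^{2p}. Now the 0- and 1-counts sum to 2p+k, but the 2-count is 2p ≠ 2p+k. So xy^2z ∉ L.
This contradicts the pumping lemma, so L is not regular.

0^{p+k} 1^p 2^{2p}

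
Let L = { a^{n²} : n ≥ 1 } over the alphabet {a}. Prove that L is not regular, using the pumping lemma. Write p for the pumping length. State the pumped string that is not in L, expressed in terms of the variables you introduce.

Assume L is regular. Let p be the pumping length given by the pumping lemma.
Take w = a^{p²} ∈ L with |w| = p² ≥ p.
The pumping lemma gives a decomposition w = xyz where |xy| ≤ p and y is nonempty.
Then y = a^k for some k with 1 ≤ k ≤ p.
Pump with i = 2: xy^2z = a^{p²+k}. Since 1 ≤ k ≤ p, p² < p²+k ≤ p²+p < (p+1)², so p²+k lies strictly between consecutive squares and is not a perfect square. So xy^2z ∉ L.
This is a contradiction; hence L is not regular.

a^{p²+k}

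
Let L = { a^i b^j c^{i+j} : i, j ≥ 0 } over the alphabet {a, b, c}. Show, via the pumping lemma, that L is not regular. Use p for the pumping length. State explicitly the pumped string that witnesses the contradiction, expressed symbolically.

Assume L is regular; let p be its pumping constant.
Take w = a^p b^p c^{2p} ∈ L (with i=j=p, i+j=2p), |w| = 4p ≥ p.
Write w = xyz as guaranteed by the lemma, with |xy| ≤ p and |y| ≥ 1.
The first p characters of w are a's, so xy (and hence y) consists only of a's. Write y = a^k, 1 ≤ k ≤ p.
Consider xy^2z = a^{p+k} b^p c^{2p}. Now the a- and b-counts sum to 2p+k, but the c-count is 2p ≠ 2p+k. So xy^2z ∉ L.
This is a contradiction; hence L is not regular.

a^{p+k} b^p c^{2p}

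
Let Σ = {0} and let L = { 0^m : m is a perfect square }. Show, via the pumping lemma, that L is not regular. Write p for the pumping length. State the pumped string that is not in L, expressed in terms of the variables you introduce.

0^{p²+k}

Assume L is regular. Let p be the pumping length given by the pumping lemma.
Take w = 0^{p²} ∈ L with |w| = p² ≥ p.
The pumping lemma gives a decomposition w = xyz where |xy| ≤ p and |y| ≥ 1.
Then y = 0^k for some k with 1 ≤ k ≤ p.
Pump with i = 2: xy^2z = 0^{p²+k}. Since 1 ≤ k ≤ p, p² < p²+k ≤ p²+p < (p+1)², so p²+k lies strictly between consecutive squares and is not a perfect square. So xy^2z ∉ L.
Contradiction. Therefore L is not regular.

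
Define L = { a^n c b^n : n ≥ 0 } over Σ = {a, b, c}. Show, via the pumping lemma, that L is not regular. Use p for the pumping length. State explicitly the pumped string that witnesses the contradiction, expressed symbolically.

a^{p+k} c b^p

Suppose for contradiction that L is regular, and let p be the pumping length.
Take w = a^p c b^p ∈ L with |w| = 2p+1 ≥ p.
By the pumping lemma, w = xyz with |xy| ≤ p and |y| > 0.
The first p characters of w are a's, so xy (and hence y) consists only of a's. Write y = a^k, 1 ≤ k ≤ p.
Pump with i = 2: xy^2z = a^{p+k} c b^p, which would require p+k = p. But k ≥ 1, so xy^2z ∉ L.
This contradicts the pumping lemma, so L is not regular.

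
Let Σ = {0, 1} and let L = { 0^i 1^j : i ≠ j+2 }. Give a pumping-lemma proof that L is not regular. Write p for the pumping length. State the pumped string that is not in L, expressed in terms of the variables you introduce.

0^{p+p!} 1^{p+p!-2}

Assume L is regular. Let p be the pumping length given by the pumping lemma.
Choose w = 0^p 1^{p+p!-2}. Since p ≠ (p+p!-2)+2 = p+p!, w ∈ L; and |w| ≥ p.
The pumping lemma gives a decomposition w = xyz where |xy| ≤ p and |y| > 0.
Because |xy| ≤ p and w begins with p copies of 0, we have y = 0^k with 1 ≤ k ≤ p.
Since 1 ≤ k ≤ p, k divides p!; set t = 1 + p!/k. Then xy^t z has p + (p!/k)·k = p + p! copies of 0. Now the 0-count is p+p! and (1-count)+2 = (p+p!-2)+2 = p+p!, so i ≠ j+2 fails. So xy^t z = 0^{p+p!} 1^{p+p!-2} ∉ L.
Contradiction. Therefore L is not regular.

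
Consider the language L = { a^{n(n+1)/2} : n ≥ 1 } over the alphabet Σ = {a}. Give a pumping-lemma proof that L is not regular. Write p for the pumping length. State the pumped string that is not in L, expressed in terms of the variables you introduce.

a^{p(p+1)/2+k}

Assume L is regular; let p be its pumping constant.
Take w = a^{p(p+1)/2} ∈ L with |w| = p(p+1)/2 ≥ p.
By the pumping lemma, w = xyz with |xy| ≤ p and |y| > 0.
Then y = a^k for some k with 1 ≤ k ≤ p.
Pump with i = 2: xy^2z = a^{p(p+1)/2+k}. Since 1 ≤ k ≤ p, p(p+1)/2 < p(p+1)/2+k ≤ p(p+1)/2+p < (p+1)(p+2)/2, so p(p+1)/2+k is strictly between consecutive triangular numbers. So xy^2z ∉ L.
Contradiction. Therefore L is not regular.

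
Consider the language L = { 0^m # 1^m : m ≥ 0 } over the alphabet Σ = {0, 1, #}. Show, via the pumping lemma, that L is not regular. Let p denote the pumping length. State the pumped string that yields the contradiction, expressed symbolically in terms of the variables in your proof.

Assume L is regular; let p be its pumping constant.
Take w = 0^p # 1^p ∈ L with |w| = 2p+1 ≥ p.
Write w = xyz as guaranteed by the lemma, with |xy| ≤ p and |y| ≥ 1.
Because |xy| ≤ p and w begins with p copies of 0, we have y = 0^k with 1 ≤ k ≤ p.
Pump with i = 2: xy^2z = 0^{p+k} # 1^p, which would require p+k = p. But k ≥ 1, so xy^2z ∉ L.
This is a contradiction; hence L is not regular.

0^{p+k} # 1^p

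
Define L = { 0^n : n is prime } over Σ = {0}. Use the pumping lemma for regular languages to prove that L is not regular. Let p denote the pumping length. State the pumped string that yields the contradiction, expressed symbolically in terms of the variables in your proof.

0^{q(1+k)}

Suppose for contradiction that L is regular, and let p be the pumping length.
Let q be a prime with q ≥ p+2 (infinitely many primes exist), and take w = 0^q ∈ L with |w| = q ≥ p.
Write w = xyz as guaranteed by the lemma, with |xy| ≤ p and |y| ≥ 1.
Then y = 0^k for some k with 1 ≤ k ≤ p.
Since 1 ≤ k ≤ p, |xz| = q-k. Pump with i = q+1: |xy^{q+1}z| = (q-k)+(q+1)k = q+qk = q(1+k), which is composite (both factors ≥ 2). So xy^{q+1}z = 0^{q(1+k)} ∉ L.
This is a contradiction; hence L is not regular.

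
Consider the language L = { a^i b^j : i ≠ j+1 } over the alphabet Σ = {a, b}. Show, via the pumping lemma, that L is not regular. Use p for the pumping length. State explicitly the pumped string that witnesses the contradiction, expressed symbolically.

Suppose for contradiction that L is regular, and let p be the pumping length.
Choose w = a^p b^{p+p!-1}. Since p ≠ (p+p!-1)+1 = p+p!, w ∈ L; and |w| ≥ p.
Write w = xyz as guaranteed by the lemma, with |xy| ≤ p and |y| > 0.
Since the first p symbols of w are all a's and |xy| ≤ p, y lies entirely in the leading a-block: y = a^k for some k with 1 ≤ k ≤ p.
Since 1 ≤ k ≤ p, k divides p!; set t = 1 + p!/k. Then xy^t z has p + (p!/k)·k = p + p! copies of a. Now the a-count is p+p! and (b-count)+1 = (p+p!-1)+1 = p+p!, so i ≠ j+1 fails. So xy^t z = a^{p+p!} b^{p+p!-1} ∉ L.
Contradiction. Therefore L is not regular.

a^{p+p!} b^{p+p!-1}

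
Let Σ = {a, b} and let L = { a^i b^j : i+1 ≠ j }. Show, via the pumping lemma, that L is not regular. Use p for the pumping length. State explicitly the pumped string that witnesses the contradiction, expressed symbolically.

Assume L is regular; let p be its pumping constant.
Choose w = a^p b^{p+p!+1}. Since p ≠ (p+p!+1)-1 = p+p!, w ∈ L; and |w| ≥ p.
The pumping lemma gives a decomposition w = xyz where |xy| ≤ p and |y| > 0.
Because |xy| ≤ p and w begins with p copies of a, we have y = a^k with 1 ≤ k ≤ p.
Since 1 ≤ k ≤ p, k divides p!; set t = 1 + p!/k. Then xy^t z has p + (p!/k)·k = p + p! copies of a. Now the a-count is p+p! and (b-count)-1 = (p+p!+1)-1 = p+p!, so i+1 ≠ j fails. So xy^t z = a^{p+p!} b^{p+p!+1} ∉ L.
This is a contradiction; hence L is not regular.

a^{p+p!} b^{p+p!+1}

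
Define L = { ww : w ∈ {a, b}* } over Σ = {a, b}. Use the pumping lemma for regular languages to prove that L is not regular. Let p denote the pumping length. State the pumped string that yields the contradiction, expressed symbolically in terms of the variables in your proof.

Assume L is regular; let p be its pumping constant.
Take w = a^p b^p a^p b^p = uu where u = a^pb^p; then w ∈ L and |w| = 4p ≥ p.
Write w = xyz as guaranteed by the lemma, with |xy| ≤ p and y is nonempty.
The first p characters of w are a's, so xy (and hence y) consists only of a's. Write y = a^k, 1 ≤ k ≤ p.
Pump with i = 2: xy^2z = a^{p+k} b^p a^p b^p, of length 4p+k. Suppose this equals vv. The string starts with a and ends with b, so v does too; thus the boundary between the two copies of v is a b→a transition. There is exactly one such transition, at position 2p+k, so |v| = 2p+k and |vv| = 4p+2k ≠ 4p+k since k ≥ 1. So xy^2z ∉ L.
Contradiction. Therefore L is not regular.

a^{p+k} b^p a^p b^p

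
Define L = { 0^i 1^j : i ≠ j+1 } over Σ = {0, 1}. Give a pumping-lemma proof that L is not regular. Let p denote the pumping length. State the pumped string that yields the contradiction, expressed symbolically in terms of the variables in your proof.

0^{p+p!} 1^{p+p!-1}

Assume L is regular; let p be its pumping constant.
Choose w = 0^p 1^{p+p!-1}. Since p ≠ (p+p!-1)+1 = p+p!, w ∈ L; and |w| ≥ p.
By the pumping lemma, w = xyz with |xy| ≤ p and |y| ≥ 1.
Since the first p symbols of w are all 0's and |xy| ≤ p, y lies entirely in the leading 0-block: y = 0^k for some k with 1 ≤ k ≤ p.
Since 1 ≤ k ≤ p, k divides p!; set t = 1 + p!/k. Then xy^t z has p + (p!/k)·k = p + p! copies of 0. Now the 0-count is p+p! and (1-count)+1 = (p+p!-1)+1 = p+p!, so i ≠ j+1 fails. So xy^t z = 0^{p+p!} 1^{p+p!-1} ∉ L.
Contradiction. Therefore L is not regular.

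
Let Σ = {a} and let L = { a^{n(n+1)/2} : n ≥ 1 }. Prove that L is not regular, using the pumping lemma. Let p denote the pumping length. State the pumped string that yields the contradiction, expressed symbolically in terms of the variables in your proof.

a^{p(p+1)/2+k}

Assume L is regular; let p be its pumping constant.
Take w = a^{p(p+1)/2} ∈ L with |w| = p(p+1)/2 ≥ p.
Write w = xyz as guaranteed by the lemma, with |xy| ≤ p and y is nonempty.
Then y = a^k for some k with 1 ≤ k ≤ p.
Pump with i = 2: xy^2z = a^{p(p+1)/2+k}. Since 1 ≤ k ≤ p, p(p+1)/2 < p(p+1)/2+k ≤ p(p+1)/2+p < (p+1)(p+2)/2, so p(p+1)/2+k is strictly between consecutive triangular numbers. So xy^2z ∉ L.
Contradiction. Therefore L is not regular.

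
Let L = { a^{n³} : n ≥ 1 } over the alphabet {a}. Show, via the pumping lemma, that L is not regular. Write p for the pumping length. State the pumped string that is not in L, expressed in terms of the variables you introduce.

a^{p³+k}

Suppose for contradiction that L is regular, and let p be the pumping length.
Take w = a^{p³} ∈ L with |w| = p³ ≥ p.
The pumping lemma gives a decomposition w = xyz where |xy| ≤ p and y is nonempty.
Then y = a^k for some k with 1 ≤ k ≤ p.
Pump with i = 2: xy^2z = a^{p³+k}. Since 1 ≤ k ≤ p, p³ < p³+k ≤ p³+p < p³+3p²+3p+1 = (p+1)³, so p³+k is not a perfect cube. So xy^2z ∉ L.
Contradiction. Therefore L is not regular.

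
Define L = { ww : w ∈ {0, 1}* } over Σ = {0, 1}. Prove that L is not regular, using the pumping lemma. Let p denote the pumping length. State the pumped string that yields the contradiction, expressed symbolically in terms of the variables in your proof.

0^{p+k} 1^p 0^p 1^p

Assume L is regular; let p be its pumping constant.
Take w = 0^p 1^p 0^p 1^p = uu where u = 0^p1^p; then w ∈ L and |w| = 4p ≥ p.
The pumping lemma gives a decomposition w = xyz where |xy| ≤ p and |y| > 0.
Since the first p symbols of w are all 0's and |xy| ≤ p, y lies entirely in the leading 0-block: y = 0^k for some k with 1 ≤ k ≤ p.
Pump with i = 2: xy^2z = 0^{p+k} 1^p 0^p 1^p, of length 4p+k. Suppose this equals vv. The string starts with 0 and ends with 1, so v does too; thus the boundary between the two copies of v is a 1→0 transition. There is exactly one such transition, at position 2p+k, so |v| = 2p+k and |vv| = 4p+2k ≠ 4p+k since k ≥ 1. So xy^2z ∉ L.
This is a contradiction; hence L is not regular.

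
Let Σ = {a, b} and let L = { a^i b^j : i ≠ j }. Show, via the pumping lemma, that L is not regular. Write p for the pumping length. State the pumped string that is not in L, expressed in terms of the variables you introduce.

a^{p+p!} b^{p+p!}

Assume L is regular. Let p be the pumping length given by the pumping lemma.
Choose w = a^p b^{p+p!}. Since p ≠ p+p!, w ∈ L; and |w| ≥ p.
Write w = xyz as guaranteed by the lemma, with |xy| ≤ p and |y| > 0.
Since the first p symbols of w are all a's and |xy| ≤ p, y lies entirely in the leading a-block: y = a^k for some k with 1 ≤ k ≤ p.
Since 1 ≤ k ≤ p, k divides p!; set t = 1 + p!/k. Then xy^t z has p + (p!/k)·k = p + p! copies of a. Now the a-count equals the b-count, so i ≠ j fails. So xy^t z = a^{p+p!} b^{p+p!} ∉ L.
This contradicts the pumping lemma, so L is not regular.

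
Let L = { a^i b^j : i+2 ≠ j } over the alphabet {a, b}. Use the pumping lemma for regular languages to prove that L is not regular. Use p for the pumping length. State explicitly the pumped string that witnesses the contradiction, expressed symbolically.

Assume L is regular. Let p be the pumping length given by the pumping lemma.
Choose w = a^p b^{p+p!+2}. Since p ≠ (p+p!+2)-2 = p+p!, w ∈ L; and |w| ≥ p.
Write w = xyz as guaranteed by the lemma, with |xy| ≤ p and |y| > 0.
Because |xy| ≤ p and w begins with p copies of a, we have y = a^k with 1 ≤ k ≤ p.
Since 1 ≤ k ≤ p, k divides p!; set t = 1 + p!/k. Then xy^t z has p + (p!/k)·k = p + p! copies of a. Now the a-count is p+p! and (b-count)-2 = (p+p!+2)-2 = p+p!, so i+2 ≠ j fails. So xy^t z = a^{p+p!} b^{p+p!+2} ∉ L.
This contradicts the pumping lemma, so L is not regular.

a^{p+p!} b^{p+p!+2}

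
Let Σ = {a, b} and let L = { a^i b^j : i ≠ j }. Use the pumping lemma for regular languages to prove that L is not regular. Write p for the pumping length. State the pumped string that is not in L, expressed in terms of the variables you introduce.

Assume L is regular. Let p be the pumping length given by the pumping lemma.
Choose w = a^p b^{p+p!}. Since p ≠ p+p!, w ∈ L; and |w| ≥ p.
By the pumping lemma, w = xyz with |xy| ≤ p and y is nonempty.
Because |xy| ≤ p and w begins with p copies of a, we have y = a^k with 1 ≤ k ≤ p.
Since 1 ≤ k ≤ p, k divides p!; set t = 1 + p!/k. Then xy^t z has p + (p!/k)·k = p + p! copies of a. Now the a-count equals the b-count, so i ≠ j fails. So xy^t z = a^{p+p!} b^{p+p!} ∉ L.
Contradiction. Therefore L is not regular.

a^{p+p!} b^{p+p!}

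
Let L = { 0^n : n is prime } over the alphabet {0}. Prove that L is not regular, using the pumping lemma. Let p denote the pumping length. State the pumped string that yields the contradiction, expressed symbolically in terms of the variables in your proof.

0^{q(1+k)}

Suppose for contradiction that L is regular, and let p be the pumping length.
Let q be a prime with q ≥ p+2 (infinitely many primes exist), and take w = 0^q ∈ L with |w| = q ≥ p.
Write w = xyz as guaranteed by the lemma, with |xy| ≤ p and y is nonempty.
Then y = 0^k for some k with 1 ≤ k ≤ p.
Since 1 ≤ k ≤ p, |xz| = q-k. Pump with i = q+1: |xy^{q+1}z| = (q-k)+(q+1)k = q+qk = q(1+k), which is composite (both factors ≥ 2). So xy^{q+1}z = 0^{q(1+k)} ∉ L.
This is a contradiction; hence L is not regular.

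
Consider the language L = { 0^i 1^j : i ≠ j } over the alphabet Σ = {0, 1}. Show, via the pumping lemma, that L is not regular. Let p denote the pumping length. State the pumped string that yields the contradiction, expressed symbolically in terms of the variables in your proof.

Suppose for contradiction that L is regular, and let p be the pumping length.
Choose w = 0^p 1^{p+p!}. Since p ≠ p+p!, w ∈ L; and |w| ≥ p.
The pumping lemma gives a decomposition w = xyz where |xy| ≤ p and |y| ≥ 1.
Since the first p symbols of w are all 0's and |xy| ≤ p, y lies entirely in the leading 0-block: y = 0^k for some k with 1 ≤ k ≤ p.
Since 1 ≤ k ≤ p, k divides p!; set t = 1 + p!/k. Then xy^t z has p + (p!/k)·k = p + p! copies of 0. Now the 0-count equals the 1-count, so i ≠ j fails. So xy^t z = 0^{p+p!} 1^{p+p!} ∉ L.
This is a contradiction; hence L is not regular.

0^{p+p!} 1^{p+p!}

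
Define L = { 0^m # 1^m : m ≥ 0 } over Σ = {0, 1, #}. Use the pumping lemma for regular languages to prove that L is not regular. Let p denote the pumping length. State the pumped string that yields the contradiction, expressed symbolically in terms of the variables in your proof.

0^{p+k} # 1^p

Assume L is regular. Let p be the pumping length given by the pumping lemma.
Take w = 0^p # 1^p ∈ L with |w| = 2p+1 ≥ p.
Write w = xyz as guaranteed by the lemma, with |xy| ≤ p and |y| ≥ 1.
The first p characters of w are 0's, so xy (and hence y) consists only of 0's. Write y = 0^k, 1 ≤ k ≤ p.
Pump with i = 2: xy^2z = 0^{p+k} # 1^p, which would require p+k = p. But k ≥ 1, so xy^2z ∉ L.
Contradiction. Therefore L is not regular.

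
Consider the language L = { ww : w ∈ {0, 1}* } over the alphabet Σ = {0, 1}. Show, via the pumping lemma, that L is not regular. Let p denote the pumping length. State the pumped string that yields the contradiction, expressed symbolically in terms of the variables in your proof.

Assume L is regular; let p be its pumping constant.
Take w = 0^p 1^p 0^p 1^p = uu where u = 0^p1^p; then w ∈ L and |w| = 4p ≥ p.
The pumping lemma gives a decomposition w = xyz where |xy| ≤ p and y is nonempty.
The first p characters of w are 0's, so xy (and hence y) consists only of 0's. Write y = 0^k, 1 ≤ k ≤ p.
Pump with i = 2: xy^2z = 0^{p+k} 1^p 0^p 1^p, of length 4p+k. Suppose this equals vv. The string starts with 0 and ends with 1, so v does too; thus the boundary between the two copies of v is a 1→0 transition. There is exactly one such transition, at position 2p+k, so |v| = 2p+k and |vv| = 4p+2k ≠ 4p+k since k ≥ 1. So xy^2z ∉ L.
Contradiction. Therefore L is not regular.

0^{p+k} 1^p 0^p 1^p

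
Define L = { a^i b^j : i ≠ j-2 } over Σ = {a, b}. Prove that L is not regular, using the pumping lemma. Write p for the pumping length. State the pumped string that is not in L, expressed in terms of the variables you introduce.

a^{p+p!} b^{p+p!+2}

Suppose for contradiction that L is regular, and let p be the pumping length.
Choose w = a^p b^{p+p!+2}. Since p ≠ (p+p!+2)-2 = p+p!, w ∈ L; and |w| ≥ p.
The pumping lemma gives a decomposition w = xyz where |xy| ≤ p and |y| ≥ 1.
The first p characters of w are a's, so xy (and hence y) consists only of a's. Write y = a^k, 1 ≤ k ≤ p.
Since 1 ≤ k ≤ p, k divides p!; set t = 1 + p!/k. Then xy^t z has p + (p!/k)·k = p + p! copies of a. Now the a-count is p+p! and (b-count)-2 = (p+p!+2)-2 = p+p!, so i ≠ j-2 fails. So xy^t z = a^{p+p!} b^{p+p!+2} ∉ L.
Contradiction. Therefore L is not regular.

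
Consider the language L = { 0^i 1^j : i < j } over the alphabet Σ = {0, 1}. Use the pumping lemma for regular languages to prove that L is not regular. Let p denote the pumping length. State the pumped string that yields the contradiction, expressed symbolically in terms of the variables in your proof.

Assume L is regular. Let p be the pumping length given by the pumping lemma.
Choose w = 0^p 1^{p+1} ∈ L, with |w| = 2p+1 ≥ p.
Write w = xyz as guaranteed by the lemma, with |xy| ≤ p and y is nonempty.
The first p characters of w are 0's, so xy (and hence y) consists only of 0's. Write y = 0^k, 1 ≤ k ≤ p.
Consider xy^2z = 0^{p+k} 1^{p+1}. Since k ≥ 1, the 0-count p+k is at least p+1, so i < j fails; thus xy^2z ∉ L.
Contradiction. Therefore L is not regular.

0^{p+k} 1^{p+1}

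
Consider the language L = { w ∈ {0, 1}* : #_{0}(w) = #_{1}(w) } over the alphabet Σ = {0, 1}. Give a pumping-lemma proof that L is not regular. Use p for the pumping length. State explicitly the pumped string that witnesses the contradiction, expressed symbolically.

Suppose for contradiction that L is regular, and let p be the pumping length.
Choose w = 0^p 1^p ∈ L with |w| = 2p ≥ p.
Write w = xyz as guaranteed by the lemma, with |xy| ≤ p and |y| ≥ 1.
Because |xy| ≤ p and w begins with p copies of 0, we have y = 0^k with 1 ≤ k ≤ p.
Pump with i = 2: xy^2z = 0^{p+k} 1^p has p+k occurrences of 0 but only p of 1. Since k ≥ 1 the counts differ, so xy^2z ∉ L.
This is a contradiction; hence L is not regular.

0^{p+k} 1^p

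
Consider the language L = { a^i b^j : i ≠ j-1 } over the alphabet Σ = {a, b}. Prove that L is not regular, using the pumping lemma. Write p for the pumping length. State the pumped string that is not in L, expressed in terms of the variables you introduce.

Assume L is regular. Let p be the pumping length given by the pumping lemma.
Choose w = a^p b^{p+p!+1}. Since p ≠ (p+p!+1)-1 = p+p!, w ∈ L; and |w| ≥ p.
By the pumping lemma, w = xyz with |xy| ≤ p and y is nonempty.
Since the first p symbols of w are all a's and |xy| ≤ p, y lies entirely in the leading a-block: y = a^k for some k with 1 ≤ k ≤ p.
Since 1 ≤ k ≤ p, k divides p!; set t = 1 + p!/k. Then xy^t z has p + (p!/k)·k = p + p! copies of a. Now the a-count is p+p! and (b-count)-1 = (p+p!+1)-1 = p+p!, so i ≠ j-1 fails. So xy^t z = a^{p+p!} b^{p+p!+1} ∉ L.
This is a contradiction; hence L is not regular.

a^{p+p!} b^{p+p!+1}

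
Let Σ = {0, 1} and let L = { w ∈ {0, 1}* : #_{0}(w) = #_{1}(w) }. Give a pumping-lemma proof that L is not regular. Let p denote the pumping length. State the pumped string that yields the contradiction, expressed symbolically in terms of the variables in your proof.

0^{p+k} 1^p

Assume L is regular. Let p be the pumping length given by the pumping lemma.
Choose w = 0^p 1^p ∈ L with |w| = 2p ≥ p.
By the pumping lemma, w = xyz with |xy| ≤ p and |y| > 0.
Because |xy| ≤ p and w begins with p copies of 0, we have y = 0^k with 1 ≤ k ≤ p.
Pump with i = 2: xy^2z = 0^{p+k} 1^p has p+k occurrences of 0 but only p of 1. Since k ≥ 1 the counts differ, so xy^2z ∉ L.
Contradiction. Therefore L is not regular.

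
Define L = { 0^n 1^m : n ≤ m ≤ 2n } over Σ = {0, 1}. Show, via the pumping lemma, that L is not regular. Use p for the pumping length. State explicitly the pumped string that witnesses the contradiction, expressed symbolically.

Suppose for contradiction that L is regular, and let p be the pumping length.
Take w = 0^p 1^p ∈ L (since p ≤ p ≤ 2p), with |w| = 2p ≥ p.
Write w = xyz as guaranteed by the lemma, with |xy| ≤ p and y is nonempty.
The first p characters of w are 0's, so xy (and hence y) consists only of 0's. Write y = 0^k, 1 ≤ k ≤ p.
Pump with i = 2: xy^2z = 0^{p+k} 1^p. Now n = p+k > p = m, so the condition n ≤ m fails. Thus xy^2z ∉ L.
Contradiction. Therefore L is not regular.

0^{p+k} 1^p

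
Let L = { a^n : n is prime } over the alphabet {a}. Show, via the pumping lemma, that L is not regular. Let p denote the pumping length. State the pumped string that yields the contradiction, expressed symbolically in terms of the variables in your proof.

Toward a contradiction, assume L is regular with pumping length p.
Let q be a prime with q ≥ p+2 (infinitely many primes exist), and take w = a^q ∈ L with |w| = q ≥ p.
The pumping lemma gives a decomposition w = xyz where |xy| ≤ p and y is nonempty.
Then y = a^k for some k with 1 ≤ k ≤ p.
Since 1 ≤ k ≤ p, |xz| = q-k. Pump with i = q+1: |xy^{q+1}z| = (q-k)+(q+1)k = q+qk = q(1+k), which is composite (both factors ≥ 2). So xy^{q+1}z = a^{q(1+k)} ∉ L.
This is a contradiction; hence L is not regular.

a^{q(1+k)}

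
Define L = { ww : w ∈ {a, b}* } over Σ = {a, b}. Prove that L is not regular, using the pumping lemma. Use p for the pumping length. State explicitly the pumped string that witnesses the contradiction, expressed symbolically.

a^{p+k} b^p a^p b^p

Toward a contradiction, assume L is regular with pumping length p.
Take w = a^p b^p a^p b^p = uu where u = a^pb^p; then w ∈ L and |w| = 4p ≥ p.
Write w = xyz as guaranteed by the lemma, with |xy| ≤ p and y is nonempty.
Because |xy| ≤ p and w begins with p copies of a, we have y = a^k with 1 ≤ k ≤ p.
Pump with i = 2: xy^2z = a^{p+k} b^p a^p b^p, of length 4p+k. Suppose this equals vv. The string starts with a and ends with b, so v does too; thus the boundary between the two copies of v is a b→a transition. There is exactly one such transition, at position 2p+k, so |v| = 2p+k and |vv| = 4p+2k ≠ 4p+k since k ≥ 1. So xy^2z ∉ L.
Contradiction. Therefore L is not regular.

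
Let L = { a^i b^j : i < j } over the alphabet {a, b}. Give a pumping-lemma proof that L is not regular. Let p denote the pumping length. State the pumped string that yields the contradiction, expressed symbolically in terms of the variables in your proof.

a^{p+k} b^{p+1}

Assume L is regular; let p be its pumping constant.
Choose w = a^p b^{p+1} ∈ L, with |w| = 2p+1 ≥ p.
Write w = xyz as guaranteed by the lemma, with |xy| ≤ p and |y| ≥ 1.
Since the first p symbols of w are all a's and |xy| ≤ p, y lies entirely in the leading a-block: y = a^k for some k with 1 ≤ k ≤ p.
Consider xy^2z = a^{p+k} b^{p+1}. Since k ≥ 1, the a-count p+k is at least p+1, so i < j fails; thus xy^2z ∉ L.
This is a contradiction; hence L is not regular.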